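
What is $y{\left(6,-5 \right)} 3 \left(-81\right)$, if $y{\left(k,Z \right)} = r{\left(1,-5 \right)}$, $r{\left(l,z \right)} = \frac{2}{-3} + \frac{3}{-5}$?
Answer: $\frac{1539}{5} \approx 307.8$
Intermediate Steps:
$r{\left(l,z \right)} = - \frac{19}{15}$ ($r{\left(l,z \right)} = 2 \left(- \frac{1}{3}\right) + 3 \left(- \frac{1}{5}\right) = - \frac{2}{3} - \frac{3}{5} = - \frac{19}{15}$)
$y{\left(k,Z \right)} = - \frac{19}{15}$
$y{\left(6,-5 \right)} 3 \left(-81\right) = - \frac{19 \cdot 3 \left(-81\right)}{15} = \left(- \frac{19}{15}\right) \left(-243\right) = \frac{1539}{5}$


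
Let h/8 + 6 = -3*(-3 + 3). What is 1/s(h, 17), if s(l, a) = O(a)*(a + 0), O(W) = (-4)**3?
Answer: -1/1088 ≈ -0.00091912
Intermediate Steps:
O(W) = -64
h = -48 (h = -48 + 8*(-3*(-3 + 3)) = -48 + 8*(-3*0) = -48 + 8*0 = -48 + 0 = -48)
s(l, a) = -64*a (s(l, a) = -64*(a + 0) = -64*a)
1/s(h, 17) = 1/(-64*17) = 1/(-1088) = -1/1088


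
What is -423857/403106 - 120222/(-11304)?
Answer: 1213081389/126575284 ≈ 9.5839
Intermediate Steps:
-423857/403106 - 120222/(-11304) = -423857*1/403106 - 120222*(-1/11304) = -423857/403106 + 6679/628 = 1213081389/126575284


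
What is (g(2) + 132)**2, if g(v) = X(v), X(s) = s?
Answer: 17956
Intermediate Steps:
g(v) = v
(g(2) + 132)**2 = (2 + 132)**2 = 134**2 = 17956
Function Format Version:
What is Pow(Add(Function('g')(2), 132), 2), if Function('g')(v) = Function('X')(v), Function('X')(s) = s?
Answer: 17956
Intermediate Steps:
Function('g')(v) = v
Pow(Add(Function('g')(2), 132), 2) = Pow(Add(2, 132), 2) = Pow(134, 2) = 17956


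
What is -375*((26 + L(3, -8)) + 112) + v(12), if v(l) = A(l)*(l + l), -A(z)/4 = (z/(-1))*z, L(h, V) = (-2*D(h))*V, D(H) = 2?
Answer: -49926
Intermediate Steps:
L(h, V) = -4*V (L(h, V) = (-2*2)*V = -4*V)
A(z) = 4*z² (A(z) = -4*z/(-1)*z = -4*z*(-1)*z = -4*(-z)*z = -(-4)*z² = 4*z²)
v(l) = 8*l³ (v(l) = (4*l²)*(l + l) = (4*l²)*(2*l) = 8*l³)
-375*((26 + L(3, -8)) + 112) + v(12) = -375*((26 - 4*(-8)) + 112) + 8*12³ = -375*((26 + 32) + 112) + 8*1728 = -375*(58 + 112) + 13824 = -375*170 + 13824 = -63750 + 13824 = -49926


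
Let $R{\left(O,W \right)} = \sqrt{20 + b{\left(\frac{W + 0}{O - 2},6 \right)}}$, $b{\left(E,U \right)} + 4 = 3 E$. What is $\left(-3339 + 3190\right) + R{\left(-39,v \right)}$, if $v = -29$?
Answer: $-149 + \frac{\sqrt{30463}}{41} \approx -144.74$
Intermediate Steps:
$b{\left(E,U \right)} = -4 + 3 E$
$R{\left(O,W \right)} = \sqrt{16 + \frac{3 W}{-2 + O}}$ ($R{\left(O,W \right)} = \sqrt{20 - \left(4 - 3 \frac{W + 0}{O - 2}\right)} = \sqrt{20 + \left(-4 + 3 \frac{W}{-2 + O}\right)} = \sqrt{20 + \left(-4 + \frac{3 W}{-2 + O}\right)} = \sqrt{16 + \frac{3 W}{-2 + O}}$)
$\left(-3339 + 3190\right) + R{\left(-39,v \right)} = \left(-3339 + 3190\right) + \sqrt{\frac{-32 + 3 \left(-29\right) + 16 \left(-39\right)}{-2 - 39}} = -149 + \sqrt{\frac{-32 - 87 - 624}{-41}} = -149 + \sqrt{\left(- \frac{1}{41}\right) \left(-743\right)} = -149 + \sqrt{\frac{743}{41}} = -149 + \frac{\sqrt{30463}}{41}$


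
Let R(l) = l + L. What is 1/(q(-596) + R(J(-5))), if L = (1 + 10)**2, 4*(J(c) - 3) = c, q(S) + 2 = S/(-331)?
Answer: 1324/162257 ≈ 0.0081599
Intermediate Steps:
q(S) = -2 - S/331 (q(S) = -2 + S/(-331) = -2 + S*(-1/331) = -2 - S/331)
J(c) = 3 + c/4
L = 121 (L = 11**2 = 121)
R(l) = 121 + l (R(l) = l + 121 = 121 + l)
1/(q(-596) + R(J(-5))) = 1/((-2 - 1/331*(-596)) + (121 + (3 + (1/4)*(-5)))) = 1/((-2 + 596/331) + (121 + (3 - 5/4))) = 1/(-66/331 + (121 + 7/4)) = 1/(-66/331 + 491/4) = 1/(162257/1324) = 1324/162257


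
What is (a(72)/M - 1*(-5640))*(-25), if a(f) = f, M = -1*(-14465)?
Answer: -407913360/2893 ≈ -1.4100e+5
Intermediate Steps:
M = 14465
(a(72)/M - 1*(-5640))*(-25) = (72/14465 - 1*(-5640))*(-25) = (72*(1/14465) + 5640)*(-25) = (72/14465 + 5640)*(-25) = (81582672/14465)*(-25) = -407913360/2893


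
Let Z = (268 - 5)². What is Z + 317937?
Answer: 387106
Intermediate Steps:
Z = 69169 (Z = 263² = 69169)
Z + 317937 = 69169 + 317937 = 387106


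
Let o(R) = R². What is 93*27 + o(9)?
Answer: 2592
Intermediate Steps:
93*27 + o(9) = 93*27 + 9² = 2511 + 81 = 2592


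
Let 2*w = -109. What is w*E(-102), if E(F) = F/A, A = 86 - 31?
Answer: 5559/55 ≈ 101.07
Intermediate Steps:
A = 55
w = -109/2 (w = (1/2)*(-109) = -109/2 ≈ -54.500)
E(F) = F/55
w*E(-102) = -109*(-102)/110 = -109/2*(-102/55) = 5559/55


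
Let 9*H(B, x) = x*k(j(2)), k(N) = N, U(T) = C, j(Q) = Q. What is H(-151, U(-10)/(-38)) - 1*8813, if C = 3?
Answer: -502342/57 ≈ -8813.0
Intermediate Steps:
U(T) = 3
H(B, x) = 2*x/9 (H(B, x) = (x*2)/9 = (2*x)/9 = 2*x/9)
H(-151, U(-10)/(-38)) - 1*8813 = 2*(3/(-38))/9 - 1*8813 = 2*(3*(-1/38))/9 - 8813 = (2/9)*(-3/38) - 8813 = -1/57 - 8813 = -502342/57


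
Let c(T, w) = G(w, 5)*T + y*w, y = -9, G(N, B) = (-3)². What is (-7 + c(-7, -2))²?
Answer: 2704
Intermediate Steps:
G(N, B) = 9
c(T, w) = -9*w + 9*T (c(T, w) = 9*T - 9*w = -9*w + 9*T)
(-7 + c(-7, -2))² = (-7 + (-9*(-2) + 9*(-7)))² = (-7 + (18 - 63))² = (-7 - 45)² = (-52)² = 2704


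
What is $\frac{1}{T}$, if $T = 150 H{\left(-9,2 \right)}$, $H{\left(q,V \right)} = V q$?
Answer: $- \frac{1}{2700} \approx -0.00037037$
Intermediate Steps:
$T = -2700$ ($T = 150 \cdot 2 \left(-9\right) = 150 \left(-18\right) = -2700$)
$\frac{1}{T} = \frac{1}{-2700} = - \frac{1}{2700}$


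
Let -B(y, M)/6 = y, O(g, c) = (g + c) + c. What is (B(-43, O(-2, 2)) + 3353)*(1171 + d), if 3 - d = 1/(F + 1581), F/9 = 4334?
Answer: 172061033707/40587 ≈ 4.2393e+6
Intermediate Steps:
F = 39006 (F = 9*4334 = 39006)
d = 121760/40587 (d = 3 - 1/(39006 + 1581) = 3 - 1/40587 = 121760/40587 ≈ 3.0000)
O(g, c) = g + 2*c (O(g, c) = (c + g) + c = g + 2*c)
B(y, M) = -6*y
(B(-43, O(-2, 2)) + 3353)*(1171 + d) = (-6*(-43) + 3353)*(1171 + 121760/40587) = (258 + 3353)*(47649137/40587) = 3611*(47649137/40587) = 172061033707/40587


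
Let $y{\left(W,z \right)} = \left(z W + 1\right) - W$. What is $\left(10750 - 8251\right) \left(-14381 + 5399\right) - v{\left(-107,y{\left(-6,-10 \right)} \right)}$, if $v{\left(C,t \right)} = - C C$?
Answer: $-22434569$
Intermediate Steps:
$y{\left(W,z \right)} = 1 - W + W z$ ($y{\left(W,z \right)} = \left(W z + 1\right) - W = \left(1 + W z\right) - W = 1 - W + W z$)
$v{\left(C,t \right)} = - C^{2}$
$\left(10750 - 8251\right) \left(-14381 + 5399\right) - v{\left(-107,y{\left(-6,-10 \right)} \right)} = \left(10750 - 8251\right) \left(-14381 + 5399\right) - - \left(-107\right)^{2} = 2499 \left(-8982\right) - \left(-1\right) 11449 = -22446018 - -11449 = -22446018 + 11449 = -22434569$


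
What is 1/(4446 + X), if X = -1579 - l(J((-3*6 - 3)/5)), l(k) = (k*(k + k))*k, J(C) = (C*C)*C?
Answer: 1953125/1594159702537 ≈ 1.2252e-6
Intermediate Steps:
J(C) = C³ (J(C) = C²*C = C³)
l(k) = 2*k³ (l(k) = (k*(2*k))*k = (2*k²)*k = 2*k³)
X = 1585476108787/1953125 (X = -1579 - 2*(((-3*6 - 3)/5)³)³ = -1579 - 2*(((-18 - 3)*(⅕))³)³ = -1579 - 2*((-21*⅕)³)³ = -1579 - 2*((-21/5)³)³ = -1579 - 2*(-9261/125)³ = -1579 - 2*(-794280046581)/1953125 = -1579 - 1*(-1588560093162/1953125) = -1579 + 1588560093162/1953125 = 1585476108787/1953125 ≈ 8.1176e+5)
1/(4446 + X) = 1/(4446 + 1585476108787/1953125) = 1/(1594159702537/1953125) = 1953125/1594159702537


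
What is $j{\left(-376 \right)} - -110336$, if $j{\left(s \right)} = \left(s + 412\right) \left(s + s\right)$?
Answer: $83264$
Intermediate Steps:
$j{\left(s \right)} = 2 s \left(412 + s\right)$ ($j{\left(s \right)} = \left(412 + s\right) 2 s = 2 s \left(412 + s\right)$)
$j{\left(-376 \right)} - -110336 = 2 \left(-376\right) \left(412 - 376\right) - -110336 = 2 \left(-376\right) 36 + 110336 = -27072 + 110336 = 83264$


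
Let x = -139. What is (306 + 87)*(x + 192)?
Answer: 20829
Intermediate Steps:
(306 + 87)*(x + 192) = (306 + 87)*(-139 + 192) = 393*53 = 20829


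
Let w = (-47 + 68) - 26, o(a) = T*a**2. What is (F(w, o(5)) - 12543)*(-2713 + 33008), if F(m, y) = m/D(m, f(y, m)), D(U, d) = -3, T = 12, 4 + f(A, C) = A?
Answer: -1139819080/3 ≈ -3.7994e+8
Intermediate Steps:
f(A, C) = -4 + A
o(a) = 12*a**2
w = -5 (w = 21 - 26 = -5)
F(m, y) = -m/3 (F(m, y) = m/(-3) = m*(-1/3) = -m/3)
(F(w, o(5)) - 12543)*(-2713 + 33008) = (-1/3*(-5) - 12543)*(-2713 + 33008) = (5/3 - 12543)*30295 = -37624/3*30295 = -1139819080/3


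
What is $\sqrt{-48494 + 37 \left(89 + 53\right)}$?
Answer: $2 i \sqrt{10810} \approx 207.94 i$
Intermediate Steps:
$\sqrt{-48494 + 37 \left(89 + 53\right)} = \sqrt{-48494 + 37 \cdot 142} = \sqrt{-48494 + 5254} = \sqrt{-43240} = 2 i \sqrt{10810}$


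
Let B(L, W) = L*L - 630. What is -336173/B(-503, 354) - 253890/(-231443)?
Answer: -13728383329/58411352897 ≈ -0.23503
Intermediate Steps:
B(L, W) = -630 + L² (B(L, W) = L² - 630 = -630 + L²)
-336173/B(-503, 354) - 253890/(-231443) = -336173/(-630 + (-503)²) - 253890/(-231443) = -336173/(-630 + 253009) - 253890*(-1/231443) = -336173/252379 + 253890/231443 = -13728383329/58411352897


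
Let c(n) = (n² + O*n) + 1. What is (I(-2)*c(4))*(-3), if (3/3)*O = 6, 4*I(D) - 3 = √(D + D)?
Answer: -369/4 - 123*I/2 ≈ -92.25 - 61.5*I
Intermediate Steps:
I(D) = ¾ + √2*√D/4 (I(D) = ¾ + √(D + D)/4 = ¾ + √(2*D)/4 = ¾ + (√2*√D)/4 = ¾ + √2*√D/4)
O = 6
c(n) = 1 + n² + 6*n (c(n) = (n² + 6*n) + 1 = 1 + n² + 6*n)
(I(-2)*c(4))*(-3) = ((¾ + √2*√(-2)/4)*(1 + 4² + 6*4))*(-3) = ((¾ + √2*(I*√2)/4)*(1 + 16 + 24))*(-3) = ((¾ + I/2)*41)*(-3) = (123/4 + 41*I/2)*(-3) = -369/4 - 123*I/2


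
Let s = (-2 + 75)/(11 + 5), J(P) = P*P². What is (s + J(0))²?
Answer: 5329/256 ≈ 20.816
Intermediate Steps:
J(P) = P³
s = 73/16 ≈ 4.5625
(s + J(0))² = (73/16 + 0³)² = (73/16 + 0)² = (73/16)² = 5329/256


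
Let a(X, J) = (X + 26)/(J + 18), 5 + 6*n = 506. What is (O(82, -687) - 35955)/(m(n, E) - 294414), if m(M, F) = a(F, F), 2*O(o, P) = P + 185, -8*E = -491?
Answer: 22990810/186952191 ≈ 0.12298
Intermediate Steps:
E = 491/8 (E = -1/8*(-491) = 491/8 ≈ 61.375)
O(o, P) = 185/2 + P/2 (O(o, P) = (P + 185)/2 = (185 + P)/2 = 185/2 + P/2)
n = 167/2 (n = -5/6 + (1/6)*506 = -5/6 + 253/3 = 167/2 ≈ 83.500)
a(X, J) = (26 + X)/(18 + J)
m(M, F) = (26 + F)/(18 + F)
(O(82, -687) - 35955)/(m(n, E) - 294414) = ((185/2 + (1/2)*(-687)) - 35955)/((26 + 491/8)/(18 + 491/8) - 294414) = ((185/2 - 687/2) - 35955)/((699/8)/(635/8) - 294414) = (-251 - 35955)/((8/635)*(699/8) - 294414) = -36206/(699/635 - 294414) = -36206/(-186952191/635) = -36206*(-635/186952191) = 22990810/186952191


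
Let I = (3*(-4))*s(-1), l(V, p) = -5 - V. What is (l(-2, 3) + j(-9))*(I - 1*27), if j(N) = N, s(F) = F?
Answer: 180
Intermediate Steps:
I = 12 (I = (3*(-4))*(-1) = -12*(-1) = 12)
(l(-2, 3) + j(-9))*(I - 1*27) = ((-5 - 1*(-2)) - 9)*(12 - 1*27) = ((-5 + 2) - 9)*(12 - 27) = (-3 - 9)*(-15) = -12*(-15) = 180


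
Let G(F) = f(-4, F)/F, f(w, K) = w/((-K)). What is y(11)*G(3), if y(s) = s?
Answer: 44/9 ≈ 4.8889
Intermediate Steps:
f(w, K) = -w/K (f(w, K) = w*(-1/K) = -w/K)
G(F) = 4/F² (G(F) = (-1*(-4)/F)/F = (4/F)/F = 4/F²)
y(11)*G(3) = 11*(4/3²) = 11*(4*(⅑)) = 11*(4/9) = 44/9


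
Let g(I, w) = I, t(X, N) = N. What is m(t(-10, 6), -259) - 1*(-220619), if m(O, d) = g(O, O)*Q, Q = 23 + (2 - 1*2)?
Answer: 220757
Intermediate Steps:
Q = 23 (Q = 23 + (2 - 2) = 23 + 0 = 23)
m(O, d) = 23*O (m(O, d) = O*23 = 23*O)
m(t(-10, 6), -259) - 1*(-220619) = 23*6 - 1*(-220619) = 138 + 220619 = 220757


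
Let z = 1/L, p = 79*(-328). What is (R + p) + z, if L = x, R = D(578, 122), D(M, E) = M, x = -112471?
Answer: -2849340315/112471 ≈ -25334.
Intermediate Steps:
R = 578
L = -112471
p = -25912
z = -1/112471 (z = 1/(-112471) = -1/112471 ≈ -8.8912e-6)
(R + p) + z = (578 - 25912) - 1/112471 = -25334 - 1/112471 = -2849340315/112471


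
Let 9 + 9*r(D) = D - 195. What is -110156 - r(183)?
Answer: -330461/3 ≈ -1.1015e+5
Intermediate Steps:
r(D) = -68/3 + D/9 (r(D) = -1 + (D - 195)/9 = -1 + (-195 + D)/9 = -1 + (-65/3 + D/9) = -68/3 + D/9)
-110156 - r(183) = -110156 - (-68/3 + (⅑)*183) = -110156 - (-68/3 + 61/3) = -110156 - 1*(-7/3) = -110156 + 7/3 = -330461/3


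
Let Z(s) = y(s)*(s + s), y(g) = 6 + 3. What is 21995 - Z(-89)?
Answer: 23597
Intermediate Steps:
y(g) = 9
Z(s) = 18*s (Z(s) = 9*(s + s) = 9*(2*s) = 18*s)
21995 - Z(-89) = 21995 - 18*(-89) = 21995 - 1*(-1602) = 21995 + 1602 = 23597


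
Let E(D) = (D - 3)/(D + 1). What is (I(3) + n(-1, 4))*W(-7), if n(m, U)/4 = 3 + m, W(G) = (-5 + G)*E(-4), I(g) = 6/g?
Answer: -280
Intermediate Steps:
E(D) = (-3 + D)/(1 + D)
W(G) = -35/3 + 7*G/3 (W(G) = (-5 + G)*((-3 - 4)/(1 - 4)) = (-5 + G)*(-7/(-3)) = (-5 + G)*(-⅓*(-7)) = (-5 + G)*(7/3) = -35/3 + 7*G/3)
n(m, U) = 12 + 4*m (n(m, U) = 4*(3 + m) = 12 + 4*m)
(I(3) + n(-1, 4))*W(-7) = (6/3 + (12 + 4*(-1)))*(-35/3 + (7/3)*(-7)) = (6*(⅓) + (12 - 4))*(-35/3 - 49/3) = (2 + 8)*(-28) = 10*(-28) = -280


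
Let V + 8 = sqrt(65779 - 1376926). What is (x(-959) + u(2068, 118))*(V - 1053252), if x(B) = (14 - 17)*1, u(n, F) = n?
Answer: -2174981900 + 18585*I*sqrt(16187) ≈ -2.175e+9 + 2.3645e+6*I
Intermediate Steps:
V = -8 + 9*I*sqrt(16187) (V = -8 + sqrt(65779 - 1376926) = -8 + sqrt(-1311147) = -8 + 9*I*sqrt(16187) ≈ -8.0 + 1145.1*I)
x(B) = -3 (x(B) = -3*1 = -3)
(x(-959) + u(2068, 118))*(V - 1053252) = (-3 + 2068)*((-8 + 9*I*sqrt(16187)) - 1053252) = 2065*(-1053260 + 9*I*sqrt(16187)) = -2174981900 + 18585*I*sqrt(16187)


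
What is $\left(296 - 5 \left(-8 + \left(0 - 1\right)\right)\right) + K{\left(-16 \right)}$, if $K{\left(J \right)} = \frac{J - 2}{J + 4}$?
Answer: $\frac{685}{2} \approx 342.5$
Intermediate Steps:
$K{\left(J \right)} = \frac{-2 + J}{4 + J}$
$\left(296 - 5 \left(-8 + \left(0 - 1\right)\right)\right) + K{\left(-16 \right)} = \left(296 - 5 \left(-8 + \left(0 - 1\right)\right)\right) + \frac{-2 - 16}{4 - 16} = \left(296 - 5 \left(-8 - 1\right)\right) + \frac{1}{-12} \left(-18\right) = \left(296 - -45\right) - - \frac{3}{2} = \left(296 + 45\right) + \frac{3}{2} = 341 + \frac{3}{2} = \frac{685}{2}$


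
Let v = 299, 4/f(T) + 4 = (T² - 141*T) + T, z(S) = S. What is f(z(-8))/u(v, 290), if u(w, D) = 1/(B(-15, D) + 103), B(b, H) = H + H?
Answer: 683/295 ≈ 2.3153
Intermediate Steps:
B(b, H) = 2*H
f(T) = 4/(-4 + T² - 140*T) (f(T) = 4/(-4 + ((T² - 141*T) + T)) = 4/(-4 + (T² - 140*T)) = 4/(-4 + T² - 140*T))
u(w, D) = 1/(103 + 2*D) (u(w, D) = 1/(2*D + 103) = 1/(103 + 2*D))
f(z(-8))/u(v, 290) = (4/(-4 + (-8)² - 140*(-8)))/(1/(103 + 2*290)) = (4/(-4 + 64 + 1120))/(1/(103 + 580)) = (4/1180)/(1/683) = (4*(1/1180))/(1/683) = (1/295)*683 = 683/295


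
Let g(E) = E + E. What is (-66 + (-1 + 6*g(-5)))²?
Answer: 16129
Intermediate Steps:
g(E) = 2*E
(-66 + (-1 + 6*g(-5)))² = (-66 + (-1 + 6*(2*(-5))))² = (-66 + (-1 + 6*(-10)))² = (-66 + (-1 - 60))² = (-66 - 61)² = (-127)² = 16129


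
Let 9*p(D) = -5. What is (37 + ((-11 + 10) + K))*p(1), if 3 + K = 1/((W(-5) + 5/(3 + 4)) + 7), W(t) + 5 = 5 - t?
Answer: -14720/801 ≈ -18.377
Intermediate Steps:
W(t) = -t (W(t) = -5 + (5 - t) = -t)
p(D) = -5/9 (p(D) = (1/9)*(-5) = -5/9)
K = -260/89 (K = -3 + 1/((-1*(-5) + 5/(3 + 4)) + 7) = -3 + 1/((5 + 5/7) + 7) = -3 + 1/(40/7 + 7) = -3 + 1/(89/7) = -3 + 7/89 = -260/89 ≈ -2.9213)
(37 + ((-11 + 10) + K))*p(1) = (37 + ((-11 + 10) - 260/89))*(-5/9) = (37 + (-1 - 260/89))*(-5/9) = (37 - 349/89)*(-5/9) = (2944/89)*(-5/9) = -14720/801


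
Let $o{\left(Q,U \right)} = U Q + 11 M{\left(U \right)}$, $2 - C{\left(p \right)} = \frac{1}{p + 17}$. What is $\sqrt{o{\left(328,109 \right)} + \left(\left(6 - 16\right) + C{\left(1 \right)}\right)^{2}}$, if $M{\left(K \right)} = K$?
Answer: $\frac{\sqrt{11993149}}{18} \approx 192.4$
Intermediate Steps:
$C{\left(p \right)} = 2 - \frac{1}{17 + p}$ ($C{\left(p \right)} = 2 - \frac{1}{p + 17} = 2 - \frac{1}{17 + p}$)
$o{\left(Q,U \right)} = 11 U + Q U$ ($o{\left(Q,U \right)} = U Q + 11 U = Q U + 11 U = 11 U + Q U$)
$\sqrt{o{\left(328,109 \right)} + \left(\left(6 - 16\right) + C{\left(1 \right)}\right)^{2}} = \sqrt{109 \left(11 + 328\right) + \left(\left(6 - 16\right) + \frac{33 + 2 \cdot 1}{17 + 1}\right)^{2}} = \sqrt{109 \cdot 339 + \left(\left(6 - 16\right) + \frac{33 + 2}{18}\right)^{2}} = \sqrt{36951 + \left(-10 + \frac{1}{18} \cdot 35\right)^{2}} = \sqrt{36951 + \left(-10 + \frac{35}{18}\right)^{2}} = \sqrt{36951 + \left(- \frac{145}{18}\right)^{2}} = \sqrt{36951 + \frac{21025}{324}} = \sqrt{\frac{11993149}{324}} = \frac{\sqrt{11993149}}{18}$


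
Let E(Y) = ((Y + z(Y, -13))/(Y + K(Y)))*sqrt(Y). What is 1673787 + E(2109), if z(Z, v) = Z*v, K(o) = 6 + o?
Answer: 1673787 - 2109*sqrt(2109)/352 ≈ 1.6735e+6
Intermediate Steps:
E(Y) = -12*Y**(3/2)/(6 + 2*Y) (E(Y) = ((Y + Y*(-13))/(Y + (6 + Y)))*sqrt(Y) = ((Y - 13*Y)/(6 + 2*Y))*sqrt(Y) = ((-12*Y)/(6 + 2*Y))*sqrt(Y) = (-12*Y/(6 + 2*Y))*sqrt(Y) = -12*Y**(3/2)/(6 + 2*Y))
1673787 + E(2109) = 1673787 - 6*2109**(3/2)/(3 + 2109) = 1673787 - 6*2109*sqrt(2109)/2112 = 1673787 - 6*2109*sqrt(2109)*1/2112 = 1673787 - 2109*sqrt(2109)/352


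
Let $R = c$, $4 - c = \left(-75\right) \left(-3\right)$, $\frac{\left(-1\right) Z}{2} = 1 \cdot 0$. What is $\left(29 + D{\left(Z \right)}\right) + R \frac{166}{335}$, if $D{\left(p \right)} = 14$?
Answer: $- \frac{22281}{335} \approx -66.51$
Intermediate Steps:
$Z = 0$ ($Z = - 2 \cdot 1 \cdot 0 = \left(-2\right) 0 = 0$)
$c = -221$ ($c = 4 - \left(-75\right) \left(-3\right) = 4 - 225 = -221$)
$R = -221$
$\left(29 + D{\left(Z \right)}\right) + R \frac{166}{335} = \left(29 + 14\right) - 221 \cdot \frac{166}{335} = 43 - 221 \cdot 166 \cdot \frac{1}{335} = 43 - \frac{36686}{335} = - \frac{22281}{335}$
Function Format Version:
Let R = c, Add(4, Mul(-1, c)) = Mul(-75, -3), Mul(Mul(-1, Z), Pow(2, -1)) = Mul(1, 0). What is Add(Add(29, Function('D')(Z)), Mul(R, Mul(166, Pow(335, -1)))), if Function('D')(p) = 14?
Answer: Rational(-22281, 335) ≈ -66.510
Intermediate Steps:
Z = 0 (Z = Mul(-2, Mul(1, 0)) = Mul(-2, 0) = 0)
c = -221 (c = Add(4, Mul(-1, Mul(-75, -3))) = Add(4, Mul(-1, 225)) = Add(4, -225) = -221)
R = -221
Add(Add(29, Function('D')(Z)), Mul(R, Mul(166, Pow(335, -1)))) = Add(Add(29, 14), Mul(-221, Mul(166, Pow(335, -1)))) = Add(43, Mul(-221, Mul(166, Rational(1, 335)))) = Add(43, Mul(-221, Rational(166, 335))) = Add(43, Rational(-36686, 335)) = Rational(-22281, 335)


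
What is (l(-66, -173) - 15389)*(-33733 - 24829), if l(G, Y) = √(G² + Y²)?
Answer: 901210618 - 58562*√34285 ≈ 8.9037e+8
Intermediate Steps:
(l(-66, -173) - 15389)*(-33733 - 24829) = (√((-66)² + (-173)²) - 15389)*(-33733 - 24829) = (√(4356 + 29929) - 15389)*(-58562) = (√34285 - 15389)*(-58562) = (-15389 + √34285)*(-58562) = 901210618 - 58562*√34285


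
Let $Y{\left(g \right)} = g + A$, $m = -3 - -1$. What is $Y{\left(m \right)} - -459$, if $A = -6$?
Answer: $451$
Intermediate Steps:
$m = -2$ ($m = -3 + 1 = -2$)
$Y{\left(g \right)} = -6 + g$ ($Y{\left(g \right)} = g - 6 = -6 + g$)
$Y{\left(m \right)} - -459 = \left(-6 - 2\right) - -459 = -8 + 459 = 451$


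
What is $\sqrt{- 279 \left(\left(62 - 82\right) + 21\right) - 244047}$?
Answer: $i \sqrt{244326} \approx 494.29 i$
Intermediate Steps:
$\sqrt{- 279 \left(\left(62 - 82\right) + 21\right) - 244047} = \sqrt{- 279 \left(-20 + 21\right) - 244047} = \sqrt{\left(-279\right) 1 - 244047} = \sqrt{-279 - 244047} = \sqrt{-244326} = i \sqrt{244326}$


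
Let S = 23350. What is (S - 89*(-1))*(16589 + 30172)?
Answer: 1096031079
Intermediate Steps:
(S - 89*(-1))*(16589 + 30172) = (23350 - 89*(-1))*(16589 + 30172) = (23350 + 89)*46761 = 23439*46761 = 1096031079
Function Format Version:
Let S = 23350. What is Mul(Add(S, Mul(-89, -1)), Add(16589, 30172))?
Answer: 1096031079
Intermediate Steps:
Mul(Add(S, Mul(-89, -1)), Add(16589, 30172)) = Mul(Add(23350, Mul(-89, -1)), Add(16589, 30172)) = Mul(Add(23350, 89), 46761) = Mul(23439, 46761) = 1096031079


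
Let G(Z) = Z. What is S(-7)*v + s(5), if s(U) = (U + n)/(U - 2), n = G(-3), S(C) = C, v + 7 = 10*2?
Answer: -271/3 ≈ -90.333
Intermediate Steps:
v = 13 (v = -7 + 10*2 = -7 + 20 = 13)
n = -3
s(U) = (-3 + U)/(-2 + U) (s(U) = (U - 3)/(U - 2) = (-3 + U)/(-2 + U))
S(-7)*v + s(5) = -7*13 + (-3 + 5)/(-2 + 5) = -91 + 2/3 = -91 + (⅓)*2 = -91 + ⅔ = -271/3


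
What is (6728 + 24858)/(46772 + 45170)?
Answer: 15793/45971 ≈ 0.34354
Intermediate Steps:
(6728 + 24858)/(46772 + 45170) = 31586/91942 = 31586*(1/91942) = 15793/45971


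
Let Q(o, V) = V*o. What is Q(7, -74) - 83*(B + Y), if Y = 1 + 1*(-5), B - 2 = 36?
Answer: -3340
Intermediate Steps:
B = 38 (B = 2 + 36 = 38)
Y = -4 (Y = 1 - 5 = -4)
Q(7, -74) - 83*(B + Y) = -74*7 - 83*(38 - 4) = -518 - 83*34 = -518 - 2822 = -3340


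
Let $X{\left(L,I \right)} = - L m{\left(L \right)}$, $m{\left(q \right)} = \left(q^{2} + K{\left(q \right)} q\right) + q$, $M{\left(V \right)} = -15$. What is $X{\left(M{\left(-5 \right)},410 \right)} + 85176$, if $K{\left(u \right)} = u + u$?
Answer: $95076$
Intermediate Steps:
$K{\left(u \right)} = 2 u$
$m{\left(q \right)} = q + 3 q^{2}$ ($m{\left(q \right)} = \left(q^{2} + 2 q q\right) + q = \left(q^{2} + 2 q^{2}\right) + q = 3 q^{2} + q = q + 3 q^{2}$)
$X{\left(L,I \right)} = - L^{2} \left(1 + 3 L\right)$ ($X{\left(L,I \right)} = - L L \left(1 + 3 L\right) = - L^{2} \left(1 + 3 L\right)$)
$X{\left(M{\left(-5 \right)},410 \right)} + 85176 = \left(-15\right)^{2} \left(-1 - -45\right) + 85176 = 225 \left(-1 + 45\right) + 85176 = 225 \cdot 44 + 85176 = 9900 + 85176 = 95076$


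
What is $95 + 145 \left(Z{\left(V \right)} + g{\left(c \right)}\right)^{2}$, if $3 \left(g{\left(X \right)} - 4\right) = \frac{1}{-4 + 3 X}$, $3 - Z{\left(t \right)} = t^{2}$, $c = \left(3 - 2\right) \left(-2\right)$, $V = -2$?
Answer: $\frac{246809}{180} \approx 1371.2$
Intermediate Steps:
$c = -2$ ($c = 1 \left(-2\right) = -2$)
$Z{\left(t \right)} = 3 - t^{2}$
$g{\left(X \right)} = 4 + \frac{1}{3 \left(-4 + 3 X\right)}$
$95 + 145 \left(Z{\left(V \right)} + g{\left(c \right)}\right)^{2} = 95 + 145 \left(\left(3 - \left(-2\right)^{2}\right) + \frac{-47 + 36 \left(-2\right)}{3 \left(-4 + 3 \left(-2\right)\right)}\right)^{2} = 95 + 145 \left(\left(3 - 4\right) + \frac{-47 - 72}{3 \left(-4 - 6\right)}\right)^{2} = 95 + 145 \left(\left(3 - 4\right) + \frac{1}{3} \frac{1}{-10} \left(-119\right)\right)^{2} = 95 + 145 \left(-1 + \frac{1}{3} \left(- \frac{1}{10}\right) \left(-119\right)\right)^{2} = 95 + 145 \left(-1 + \frac{119}{30}\right)^{2} = 95 + 145 \left(\frac{89}{30}\right)^{2} = 95 + 145 \cdot \frac{7921}{900} = 95 + \frac{229709}{180} = \frac{246809}{180}$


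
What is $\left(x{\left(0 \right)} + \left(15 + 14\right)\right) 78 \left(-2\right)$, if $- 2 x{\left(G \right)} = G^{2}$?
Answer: $-4524$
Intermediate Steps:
$x{\left(G \right)} = - \frac{G^{2}}{2}$
$\left(x{\left(0 \right)} + \left(15 + 14\right)\right) 78 \left(-2\right) = \left(- \frac{0^{2}}{2} + \left(15 + 14\right)\right) 78 \left(-2\right) = \left(\left(- \frac{1}{2}\right) 0 + 29\right) \left(-156\right) = \left(0 + 29\right) \left(-156\right) = 29 \left(-156\right) = -4524$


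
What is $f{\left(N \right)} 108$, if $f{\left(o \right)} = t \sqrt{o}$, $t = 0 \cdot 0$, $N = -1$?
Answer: $0$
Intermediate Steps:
$t = 0$
$f{\left(o \right)} = 0$ ($f{\left(o \right)} = 0 \sqrt{o} = 0$)
$f{\left(N \right)} 108 = 0 \cdot 108 = 0$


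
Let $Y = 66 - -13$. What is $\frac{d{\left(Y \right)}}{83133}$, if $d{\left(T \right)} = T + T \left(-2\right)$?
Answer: $- \frac{79}{83133} \approx -0.00095028$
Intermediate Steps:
$Y = 79$ ($Y = 66 + 13 = 79$)
$d{\left(T \right)} = - T$ ($d{\left(T \right)} = T - 2 T = - T$)
$\frac{d{\left(Y \right)}}{83133} = \frac{\left(-1\right) 79}{83133} = \left(-79\right) \frac{1}{83133} = - \frac{79}{83133}$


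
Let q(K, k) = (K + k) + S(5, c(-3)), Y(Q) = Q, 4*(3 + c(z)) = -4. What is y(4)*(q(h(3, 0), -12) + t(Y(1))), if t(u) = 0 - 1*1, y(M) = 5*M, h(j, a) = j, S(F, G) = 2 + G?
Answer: -240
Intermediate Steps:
c(z) = -4 (c(z) = -3 + (¼)*(-4) = -3 - 1 = -4)
q(K, k) = -2 + K + k (q(K, k) = (K + k) + (2 - 4) = (K + k) - 2 = -2 + K + k)
t(u) = -1 (t(u) = 0 - 1 = -1)
y(4)*(q(h(3, 0), -12) + t(Y(1))) = (5*4)*((-2 + 3 - 12) - 1) = 20*(-11 - 1) = 20*(-12) = -240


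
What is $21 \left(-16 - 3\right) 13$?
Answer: $-5187$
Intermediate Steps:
$21 \left(-16 - 3\right) 13 = 21 \left(-19\right) 13 = \left(-399\right) 13 = -5187$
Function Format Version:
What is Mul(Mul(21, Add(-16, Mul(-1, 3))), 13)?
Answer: -5187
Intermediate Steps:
Mul(Mul(21, Add(-16, Mul(-1, 3))), 13) = Mul(Mul(21, Add(-16, -3)), 13) = Mul(Mul(21, -19), 13) = Mul(-399, 13) = -5187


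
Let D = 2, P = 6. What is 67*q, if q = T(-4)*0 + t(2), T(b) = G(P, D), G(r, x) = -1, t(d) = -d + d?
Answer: 0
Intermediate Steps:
t(d) = 0
T(b) = -1
q = 0 (q = -1*0 + 0 = 0 + 0 = 0)
67*q = 67*0 = 0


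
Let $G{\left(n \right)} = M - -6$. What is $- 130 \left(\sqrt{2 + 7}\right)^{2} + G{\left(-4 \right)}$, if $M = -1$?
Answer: $-1165$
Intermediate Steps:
$G{\left(n \right)} = 5$ ($G{\left(n \right)} = -1 - -6 = -1 + 6 = 5$)
$- 130 \left(\sqrt{2 + 7}\right)^{2} + G{\left(-4 \right)} = - 130 \left(\sqrt{2 + 7}\right)^{2} + 5 = - 130 \left(\sqrt{9}\right)^{2} + 5 = - 130 \cdot 3^{2} + 5 = \left(-130\right) 9 + 5 = -1170 + 5 = -1165$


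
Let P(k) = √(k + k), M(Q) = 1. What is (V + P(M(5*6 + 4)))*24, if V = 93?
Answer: 2232 + 24*√2 ≈ 2265.9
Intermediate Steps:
P(k) = √2*√k (P(k) = √(2*k) = √2*√k)
(V + P(M(5*6 + 4)))*24 = (93 + √2*√1)*24 = (93 + √2*1)*24 = (93 + √2)*24 = 2232 + 24*√2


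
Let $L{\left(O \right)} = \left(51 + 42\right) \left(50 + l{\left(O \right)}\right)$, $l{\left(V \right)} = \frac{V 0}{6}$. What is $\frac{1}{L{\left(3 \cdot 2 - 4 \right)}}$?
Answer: $\frac{1}{4650} \approx 0.00021505$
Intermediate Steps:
$l{\left(V \right)} = 0$ ($l{\left(V \right)} = 0 \cdot \frac{1}{6} = 0$)
$L{\left(O \right)} = 4650$ ($L{\left(O \right)} = \left(51 + 42\right) \left(50 + 0\right) = 93 \cdot 50 = 4650$)
$\frac{1}{L{\left(3 \cdot 2 - 4 \right)}} = \frac{1}{4650}$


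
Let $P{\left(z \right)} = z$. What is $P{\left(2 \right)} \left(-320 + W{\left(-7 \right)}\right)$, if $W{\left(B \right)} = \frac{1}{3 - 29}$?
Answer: $- \frac{8321}{13} \approx -640.08$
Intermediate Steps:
$W{\left(B \right)} = - \frac{1}{26}$ ($W{\left(B \right)} = \frac{1}{-26} = - \frac{1}{26}$)
$P{\left(2 \right)} \left(-320 + W{\left(-7 \right)}\right) = 2 \left(-320 - \frac{1}{26}\right) = 2 \left(- \frac{8321}{26}\right) = - \frac{8321}{13}$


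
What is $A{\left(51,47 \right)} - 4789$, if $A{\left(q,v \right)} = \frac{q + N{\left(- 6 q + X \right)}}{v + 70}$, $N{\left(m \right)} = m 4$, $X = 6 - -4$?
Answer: $- \frac{561446}{117} \approx -4798.7$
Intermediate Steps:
$X = 10$ ($X = 6 + 4 = 10$)
$N{\left(m \right)} = 4 m$
$A{\left(q,v \right)} = \frac{40 - 23 q}{70 + v}$ ($A{\left(q,v \right)} = \frac{q + 4 \left(- 6 q + 10\right)}{v + 70} = \frac{q + 4 \left(10 - 6 q\right)}{70 + v} = \frac{q - \left(-40 + 24 q\right)}{70 + v} = \frac{40 - 23 q}{70 + v}$)
$A{\left(51,47 \right)} - 4789 = \frac{40 - 1173}{70 + 47} - 4789 = \frac{40 - 1173}{117} - 4789 = \frac{1}{117} \left(-1133\right) - 4789 = - \frac{1133}{117} - 4789 = - \frac{561446}{117}$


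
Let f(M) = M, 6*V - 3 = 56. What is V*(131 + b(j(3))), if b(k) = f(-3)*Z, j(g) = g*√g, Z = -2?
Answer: 8083/6 ≈ 1347.2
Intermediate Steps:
V = 59/6 (V = ½ + (⅙)*56 = ½ + 28/3 = 59/6 ≈ 9.8333)
j(g) = g^(3/2)
b(k) = 6 (b(k) = -3*(-2) = 6)
V*(131 + b(j(3))) = 59*(131 + 6)/6 = (59/6)*137 = 8083/6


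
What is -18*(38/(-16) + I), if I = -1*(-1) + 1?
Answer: 27/4 ≈ 6.7500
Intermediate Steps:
I = 2 (I = 1 + 1 = 2)
-18*(38/(-16) + I) = -18*(38/(-16) + 2) = -18*(38*(-1/16) + 2) = -18*(-19/8 + 2) = -18*(-3/8) = 27/4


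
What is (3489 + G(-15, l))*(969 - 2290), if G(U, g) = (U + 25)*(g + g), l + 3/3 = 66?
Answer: -6326269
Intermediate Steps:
l = 65 (l = -1 + 66 = 65)
G(U, g) = 2*g*(25 + U) (G(U, g) = (25 + U)*(2*g) = 2*g*(25 + U))
(3489 + G(-15, l))*(969 - 2290) = (3489 + 2*65*(25 - 15))*(969 - 2290) = (3489 + 2*65*10)*(-1321) = (3489 + 1300)*(-1321) = 4789*(-1321) = -6326269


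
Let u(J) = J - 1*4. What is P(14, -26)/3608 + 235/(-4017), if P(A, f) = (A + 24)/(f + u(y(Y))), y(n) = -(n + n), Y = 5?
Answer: -17033923/289866720 ≈ -0.058765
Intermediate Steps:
y(n) = -2*n
u(J) = -4 + J (u(J) = J - 4 = -4 + J)
P(A, f) = (24 + A)/(-14 + f) (P(A, f) = (A + 24)/(f + (-4 - 2*5)) = (24 + A)/(f + (-4 - 10)) = (24 + A)/(f - 14) = (24 + A)/(-14 + f))
P(14, -26)/3608 + 235/(-4017) = ((24 + 14)/(-14 - 26))/3608 + 235/(-4017) = (38/(-40))*(1/3608) + 235*(-1/4017) = -1/40*38*(1/3608) - 235/4017 = -19/20*1/3608 - 235/4017 = -19/72160 - 235/4017 = -17033923/289866720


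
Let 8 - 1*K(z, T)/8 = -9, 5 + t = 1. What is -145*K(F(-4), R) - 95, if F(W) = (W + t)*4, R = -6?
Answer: -19815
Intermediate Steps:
t = -4 (t = -5 + 1 = -4)
F(W) = -16 + 4*W (F(W) = (W - 4)*4 = (-4 + W)*4 = -16 + 4*W)
K(z, T) = 136 (K(z, T) = 64 - 8*(-9) = 64 + 72 = 136)
-145*K(F(-4), R) - 95 = -145*136 - 95 = -19720 - 95 = -19815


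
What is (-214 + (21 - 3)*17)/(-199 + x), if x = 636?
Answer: 4/19 ≈ 0.21053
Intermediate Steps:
(-214 + (21 - 3)*17)/(-199 + x) = (-214 + (21 - 3)*17)/(-199 + 636) = (-214 + 18*17)/437 = (-214 + 306)*(1/437) = 92*(1/437) = 4/19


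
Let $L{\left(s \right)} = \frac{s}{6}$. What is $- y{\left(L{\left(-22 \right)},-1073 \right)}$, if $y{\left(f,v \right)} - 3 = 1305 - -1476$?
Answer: $-2784$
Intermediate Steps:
$L{\left(s \right)} = \frac{s}{6}$ ($L{\left(s \right)} = s \frac{1}{6} = \frac{s}{6}$)
$y{\left(f,v \right)} = 2784$ ($y{\left(f,v \right)} = 3 + \left(1305 - -1476\right) = 3 + \left(1305 + 1476\right) = 3 + 2781 = 2784$)
$- y{\left(L{\left(-22 \right)},-1073 \right)} = \left(-1\right) 2784 = -2784$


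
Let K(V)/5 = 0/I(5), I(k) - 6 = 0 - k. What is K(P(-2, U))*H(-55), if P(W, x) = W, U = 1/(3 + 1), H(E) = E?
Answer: 0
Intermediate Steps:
I(k) = 6 - k (I(k) = 6 + (0 - k) = 6 - k)
U = ¼ (U = 1/4 = ¼ ≈ 0.25000)
K(V) = 0 (K(V) = 5*(0/(6 - 1*5)) = 5*(0/(6 - 5)) = 5*(0/1) = 5*(0*1) = 5*0 = 0)
K(P(-2, U))*H(-55) = 0*(-55) = 0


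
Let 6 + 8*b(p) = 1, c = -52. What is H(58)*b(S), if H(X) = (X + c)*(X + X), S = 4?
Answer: -435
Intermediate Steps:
b(p) = -5/8 (b(p) = -3/4 + (1/8)*1 = -3/4 + 1/8 = -5/8)
H(X) = 2*X*(-52 + X) (H(X) = (X - 52)*(X + X) = (-52 + X)*(2*X) = 2*X*(-52 + X))
H(58)*b(S) = (2*58*(-52 + 58))*(-5/8) = (2*58*6)*(-5/8) = 696*(-5/8) = -435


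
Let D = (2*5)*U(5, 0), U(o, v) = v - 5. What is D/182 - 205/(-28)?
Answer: 2565/364 ≈ 7.0467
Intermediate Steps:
U(o, v) = -5 + v
D = -50 (D = (2*5)*(-5 + 0) = 10*(-5) = -50)
D/182 - 205/(-28) = -50/182 - 205/(-28) = -50*1/182 - 205*(-1/28) = -25/91 + 205/28 = 2565/364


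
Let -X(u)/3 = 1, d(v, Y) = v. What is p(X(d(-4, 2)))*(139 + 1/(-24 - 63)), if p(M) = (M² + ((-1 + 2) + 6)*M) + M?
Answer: -60460/29 ≈ -2084.8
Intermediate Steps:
X(u) = -3 (X(u) = -3*1 = -3)
p(M) = M² + 8*M (p(M) = (M² + (1 + 6)*M) + M = (M² + 7*M) + M = M² + 8*M)
p(X(d(-4, 2)))*(139 + 1/(-24 - 63)) = (-3*(8 - 3))*(139 + 1/(-24 - 63)) = (-3*5)*(139 + 1/(-87)) = -15*(139 - 1/87) = -15*12092/87 = -60460/29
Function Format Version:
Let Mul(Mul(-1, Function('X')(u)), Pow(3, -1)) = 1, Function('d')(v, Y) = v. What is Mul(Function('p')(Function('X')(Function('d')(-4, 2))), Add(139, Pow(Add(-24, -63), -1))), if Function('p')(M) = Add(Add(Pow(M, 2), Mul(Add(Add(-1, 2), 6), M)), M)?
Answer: Rational(-60460, 29) ≈ -2084.8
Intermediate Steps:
Function('X')(u) = -3 (Function('X')(u) = Mul(-3, 1) = -3)
Function('p')(M) = Add(Pow(M, 2), Mul(8, M)) (Function('p')(M) = Add(Add(Pow(M, 2), Mul(Add(1, 6), M)), M) = Add(Add(Pow(M, 2), Mul(7, M)), M) = Add(Pow(M, 2), Mul(8, M)))
Mul(Function('p')(Function('X')(Function('d')(-4, 2))), Add(139, Pow(Add(-24, -63), -1))) = Mul(Mul(-3, Add(8, -3)), Add(139, Pow(Add(-24, -63), -1))) = Mul(Mul(-3, 5), Add(139, Pow(-87, -1))) = Mul(-15, Add(139, Rational(-1, 87))) = Mul(-15, Rational(12092, 87)) = Rational(-60460, 29)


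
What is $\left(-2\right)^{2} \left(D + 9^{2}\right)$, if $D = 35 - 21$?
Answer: $380$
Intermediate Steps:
$D = 14$ ($D = 35 - 21 = 14$)
$\left(-2\right)^{2} \left(D + 9^{2}\right) = \left(-2\right)^{2} \left(14 + 9^{2}\right) = 4 \left(14 + 81\right) = 4 \cdot 95 = 380$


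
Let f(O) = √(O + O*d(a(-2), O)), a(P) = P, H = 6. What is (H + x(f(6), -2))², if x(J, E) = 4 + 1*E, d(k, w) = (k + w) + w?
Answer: 64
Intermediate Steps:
d(k, w) = k + 2*w
f(O) = √(O + O*(-2 + 2*O))
x(J, E) = 4 + E
(H + x(f(6), -2))² = (6 + (4 - 2))² = (6 + 2)² = 8² = 64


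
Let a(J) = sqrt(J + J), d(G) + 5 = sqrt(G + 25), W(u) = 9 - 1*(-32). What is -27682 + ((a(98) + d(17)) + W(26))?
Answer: -27632 + sqrt(42) ≈ -27626.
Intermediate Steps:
W(u) = 41 (W(u) = 9 + 32 = 41)
d(G) = -5 + sqrt(25 + G) (d(G) = -5 + sqrt(G + 25) = -5 + sqrt(25 + G))
a(J) = sqrt(2)*sqrt(J) (a(J) = sqrt(2*J) = sqrt(2)*sqrt(J))
-27682 + ((a(98) + d(17)) + W(26)) = -27682 + ((sqrt(2)*sqrt(98) + (-5 + sqrt(25 + 17))) + 41) = -27682 + ((sqrt(2)*(7*sqrt(2)) + (-5 + sqrt(42))) + 41) = -27682 + ((14 + (-5 + sqrt(42))) + 41) = -27682 + ((9 + sqrt(42)) + 41) = -27682 + (50 + sqrt(42)) = -27632 + sqrt(42)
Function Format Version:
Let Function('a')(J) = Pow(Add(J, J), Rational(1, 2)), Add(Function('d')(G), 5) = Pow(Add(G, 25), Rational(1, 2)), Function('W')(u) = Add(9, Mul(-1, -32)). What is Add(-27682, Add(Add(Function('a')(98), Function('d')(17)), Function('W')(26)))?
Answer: Add(-27632, Pow(42, Rational(1, 2))) ≈ -27626.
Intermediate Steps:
Function('W')(u) = 41 (Function('W')(u) = Add(9, 32) = 41)
Function('d')(G) = Add(-5, Pow(Add(25, G), Rational(1, 2))) (Function('d')(G) = Add(-5, Pow(Add(G, 25), Rational(1, 2))) = Add(-5, Pow(Add(25, G), Rational(1, 2))))
Function('a')(J) = Mul(Pow(2, Rational(1, 2)), Pow(J, Rational(1, 2))) (Function('a')(J) = Pow(Mul(2, J), Rational(1, 2)) = Mul(Pow(2, Rational(1, 2)), Pow(J, Rational(1, 2))))
Add(-27682, Add(Add(Function('a')(98), Function('d')(17)), Function('W')(26))) = Add(-27682, Add(Add(Mul(Pow(2, Rational(1, 2)), Pow(98, Rational(1, 2))), Add(-5, Pow(Add(25, 17), Rational(1, 2)))), 41)) = Add(-27682, Add(Add(Mul(Pow(2, Rational(1, 2)), Mul(7, Pow(2, Rational(1, 2)))), Add(-5, Pow(42, Rational(1, 2)))), 41)) = Add(-27682, Add(Add(14, Add(-5, Pow(42, Rational(1, 2)))), 41)) = Add(-27682, Add(Add(9, Pow(42, Rational(1, 2))), 41)) = Add(-27682, Add(50, Pow(42, Rational(1, 2)))) = Add(-27632, Pow(42, Rational(1, 2)))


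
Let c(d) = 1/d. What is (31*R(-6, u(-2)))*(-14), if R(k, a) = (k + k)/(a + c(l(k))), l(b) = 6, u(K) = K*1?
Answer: -31248/11 ≈ -2840.7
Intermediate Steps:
u(K) = K
R(k, a) = 2*k/(1/6 + a) (R(k, a) = (k + k)/(a + 1/6) = (2*k)/(a + 1/6) = (2*k)/(1/6 + a) = 2*k/(1/6 + a))
(31*R(-6, u(-2)))*(-14) = (31*(12*(-6)/(1 + 6*(-2))))*(-14) = (31*(12*(-6)/(1 - 12)))*(-14) = (31*(12*(-6)/(-11)))*(-14) = (31*(12*(-6)*(-1/11)))*(-14) = (31*(72/11))*(-14) = (2232/11)*(-14) = -31248/11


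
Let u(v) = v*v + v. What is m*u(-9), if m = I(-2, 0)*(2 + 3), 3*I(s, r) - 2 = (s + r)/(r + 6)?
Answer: 200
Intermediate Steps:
I(s, r) = 2/3 + (r + s)/(3*(6 + r)) (I(s, r) = 2/3 + ((s + r)/(r + 6))/3 = 2/3 + ((r + s)/(6 + r))/3 = 2/3 + (r + s)/(3*(6 + r)))
u(v) = v + v**2 (u(v) = v**2 + v = v + v**2)
m = 25/9 (m = ((4 + 0 + (1/3)*(-2))/(6 + 0))*(2 + 3) = ((4 + 0 - 2/3)/6)*5 = ((1/6)*(10/3))*5 = (5/9)*5 = 25/9 ≈ 2.7778)
m*u(-9) = 25*(-9*(1 - 9))/9 = 25*(-9*(-8))/9 = (25/9)*72 = 200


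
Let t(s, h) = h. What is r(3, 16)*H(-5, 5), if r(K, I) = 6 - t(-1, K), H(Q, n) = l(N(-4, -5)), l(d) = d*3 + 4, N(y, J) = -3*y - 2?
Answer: 102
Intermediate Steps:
N(y, J) = -2 - 3*y
l(d) = 4 + 3*d (l(d) = 3*d + 4 = 4 + 3*d)
H(Q, n) = 34 (H(Q, n) = 4 + 3*(-2 - 3*(-4)) = 4 + 3*(-2 + 12) = 4 + 3*10 = 4 + 30 = 34)
r(K, I) = 6 - K
r(3, 16)*H(-5, 5) = (6 - 1*3)*34 = (6 - 3)*34 = 3*34 = 102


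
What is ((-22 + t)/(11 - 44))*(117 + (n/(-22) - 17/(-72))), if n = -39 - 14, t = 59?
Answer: -3506083/26136 ≈ -134.15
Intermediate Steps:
n = -53
((-22 + t)/(11 - 44))*(117 + (n/(-22) - 17/(-72))) = ((-22 + 59)/(11 - 44))*(117 + (-53/(-22) - 17/(-72))) = (37/(-33))*(117 + (-53*(-1/22) - 17*(-1/72))) = (37*(-1/33))*(117 + (53/22 + 17/72)) = -37*(117 + 2095/792)/33 = -37/33*94759/792 = -3506083/26136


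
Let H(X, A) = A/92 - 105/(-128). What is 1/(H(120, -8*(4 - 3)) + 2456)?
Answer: 2944/7232623 ≈ 0.00040704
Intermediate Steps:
H(X, A) = 105/128 + A/92 (H(X, A) = A*(1/92) - 105*(-1/128) = A/92 + 105/128 = 105/128 + A/92)
1/(H(120, -8*(4 - 3)) + 2456) = 1/((105/128 + (-8*(4 - 3))/92) + 2456) = 1/((105/128 + (-8*1)/92) + 2456) = 1/((105/128 + (1/92)*(-8)) + 2456) = 1/((105/128 - 2/23) + 2456) = 1/(2159/2944 + 2456) = 1/(7232623/2944) = 2944/7232623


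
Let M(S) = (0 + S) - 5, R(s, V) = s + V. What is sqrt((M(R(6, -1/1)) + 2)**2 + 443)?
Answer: sqrt(447) ≈ 21.142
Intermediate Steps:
R(s, V) = V + s
M(S) = -5 + S (M(S) = S - 5 = -5 + S)
sqrt((M(R(6, -1/1)) + 2)**2 + 443) = sqrt(((-5 + (-1/1 + 6)) + 2)**2 + 443) = sqrt(((-5 + (-1*1 + 6)) + 2)**2 + 443) = sqrt(((-5 + (-1 + 6)) + 2)**2 + 443) = sqrt(((-5 + 5) + 2)**2 + 443) = sqrt((0 + 2)**2 + 443) = sqrt(2**2 + 443) = sqrt(4 + 443) = sqrt(447)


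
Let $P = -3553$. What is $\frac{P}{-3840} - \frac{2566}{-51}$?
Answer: $\frac{3344881}{65280} \approx 51.239$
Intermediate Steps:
$\frac{P}{-3840} - \frac{2566}{-51} = - \frac{3553}{-3840} - \frac{2566}{-51} = \left(-3553\right) \left(- \frac{1}{3840}\right) - - \frac{2566}{51} = \frac{3553}{3840} + \frac{2566}{51} = \frac{3344881}{65280}$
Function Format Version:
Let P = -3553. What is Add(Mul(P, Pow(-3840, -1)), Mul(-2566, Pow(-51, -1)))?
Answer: Rational(3344881, 65280) ≈ 51.239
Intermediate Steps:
Add(Mul(P, Pow(-3840, -1)), Mul(-2566, Pow(-51, -1))) = Add(Mul(-3553, Pow(-3840, -1)), Mul(-2566, Pow(-51, -1))) = Add(Mul(-3553, Rational(-1, 3840)), Mul(-2566, Rational(-1, 51))) = Add(Rational(3553, 3840), Rational(2566, 51)) = Rational(3344881, 65280)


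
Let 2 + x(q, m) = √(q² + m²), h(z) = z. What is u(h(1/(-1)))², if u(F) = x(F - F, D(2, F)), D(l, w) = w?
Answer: 1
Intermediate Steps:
x(q, m) = -2 + √(m² + q²) (x(q, m) = -2 + √(q² + m²) = -2 + √(m² + q²))
u(F) = -2 + √(F²) (u(F) = -2 + √(F² + (F - F)²) = -2 + √(F² + 0²) = -2 + √(F² + 0) = -2 + √(F²))
u(h(1/(-1)))² = (-2 + √((1/(-1))²))² = (-2 + √((1*(-1))²))² = (-2 + √((-1)²))² = (-2 + √1)² = (-2 + 1)² = (-1)² = 1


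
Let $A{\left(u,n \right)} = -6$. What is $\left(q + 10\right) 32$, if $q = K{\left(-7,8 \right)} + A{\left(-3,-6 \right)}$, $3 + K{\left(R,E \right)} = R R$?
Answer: $1600$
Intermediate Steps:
$K{\left(R,E \right)} = -3 + R^{2}$ ($K{\left(R,E \right)} = -3 + R R = -3 + R^{2}$)
$q = 40$ ($q = \left(-3 + \left(-7\right)^{2}\right) - 6 = \left(-3 + 49\right) - 6 = 46 - 6 = 40$)
$\left(q + 10\right) 32 = \left(40 + 10\right) 32 = 50 \cdot 32 = 1600$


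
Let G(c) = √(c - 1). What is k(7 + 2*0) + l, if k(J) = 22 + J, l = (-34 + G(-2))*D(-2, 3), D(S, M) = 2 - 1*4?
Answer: 97 - 2*I*√3 ≈ 97.0 - 3.4641*I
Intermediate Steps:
D(S, M) = -2 (D(S, M) = 2 - 4 = -2)
G(c) = √(-1 + c)
l = 68 - 2*I*√3 (l = (-34 + √(-1 - 2))*(-2) = (-34 + √(-3))*(-2) = (-34 + I*√3)*(-2) = 68 - 2*I*√3 ≈ 68.0 - 3.4641*I)
k(7 + 2*0) + l = (22 + (7 + 2*0)) + (68 - 2*I*√3) = (22 + (7 + 0)) + (68 - 2*I*√3) = (22 + 7) + (68 - 2*I*√3) = 29 + (68 - 2*I*√3) = 97 - 2*I*√3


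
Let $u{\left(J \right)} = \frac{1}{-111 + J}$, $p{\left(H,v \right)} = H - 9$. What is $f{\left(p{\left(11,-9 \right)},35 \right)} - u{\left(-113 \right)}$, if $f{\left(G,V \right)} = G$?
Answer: $\frac{449}{224} \approx 2.0045$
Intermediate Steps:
$p{\left(H,v \right)} = -9 + H$
$f{\left(p{\left(11,-9 \right)},35 \right)} - u{\left(-113 \right)} = \left(-9 + 11\right) - \frac{1}{-111 - 113} = 2 - \frac{1}{-224} = 2 - - \frac{1}{224} = 2 + \frac{1}{224} = \frac{449}{224}$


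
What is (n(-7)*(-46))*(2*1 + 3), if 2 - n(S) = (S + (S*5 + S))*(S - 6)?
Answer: 146050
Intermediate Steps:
n(S) = 2 - 7*S*(-6 + S) (n(S) = 2 - (S + (S*5 + S))*(S - 6) = 2 - (S + (5*S + S))*(-6 + S) = 2 - (S + 6*S)*(-6 + S) = 2 - 7*S*(-6 + S))
(n(-7)*(-46))*(2*1 + 3) = ((2 - 7*(-7)**2 + 42*(-7))*(-46))*(2*1 + 3) = ((2 - 7*49 - 294)*(-46))*(2 + 3) = ((2 - 343 - 294)*(-46))*5 = -635*(-46)*5 = 29210*5 = 146050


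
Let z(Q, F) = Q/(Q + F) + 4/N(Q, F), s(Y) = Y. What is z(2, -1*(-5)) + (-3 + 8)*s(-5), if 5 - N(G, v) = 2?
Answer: -491/21 ≈ -23.381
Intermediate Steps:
N(G, v) = 3 (N(G, v) = 5 - 1*2 = 5 - 2 = 3)
z(Q, F) = 4/3 + Q/(F + Q) (z(Q, F) = Q/(Q + F) + 4/3 = Q/(F + Q) + 4*(⅓) = Q/(F + Q) + 4/3 = 4/3 + Q/(F + Q))
z(2, -1*(-5)) + (-3 + 8)*s(-5) = (4*(-1*(-5)) + 7*2)/(3*(-1*(-5) + 2)) + (-3 + 8)*(-5) = (4*5 + 14)/(3*(5 + 2)) + 5*(-5) = (⅓)*(20 + 14)/7 - 25 = (⅓)*(⅐)*34 - 25 = 34/21 - 25 = -491/21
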